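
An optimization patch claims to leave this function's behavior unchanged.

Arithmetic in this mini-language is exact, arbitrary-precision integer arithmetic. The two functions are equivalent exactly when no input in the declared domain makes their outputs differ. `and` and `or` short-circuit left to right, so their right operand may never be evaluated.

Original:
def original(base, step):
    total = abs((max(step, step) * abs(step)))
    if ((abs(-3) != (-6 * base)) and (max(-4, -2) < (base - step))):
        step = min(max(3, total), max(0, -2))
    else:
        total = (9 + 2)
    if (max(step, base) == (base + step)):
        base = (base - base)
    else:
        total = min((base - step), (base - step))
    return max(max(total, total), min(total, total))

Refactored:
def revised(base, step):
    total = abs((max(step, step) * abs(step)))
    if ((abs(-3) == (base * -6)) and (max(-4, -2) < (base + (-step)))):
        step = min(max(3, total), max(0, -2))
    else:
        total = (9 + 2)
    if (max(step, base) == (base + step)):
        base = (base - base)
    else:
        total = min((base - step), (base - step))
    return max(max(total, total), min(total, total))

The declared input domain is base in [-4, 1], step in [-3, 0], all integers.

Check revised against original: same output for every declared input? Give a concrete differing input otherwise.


On input base=-4, step=-3, original returns -4 while revised returns -1.
verdict: not equivalent; witness: base=-4, step=-3


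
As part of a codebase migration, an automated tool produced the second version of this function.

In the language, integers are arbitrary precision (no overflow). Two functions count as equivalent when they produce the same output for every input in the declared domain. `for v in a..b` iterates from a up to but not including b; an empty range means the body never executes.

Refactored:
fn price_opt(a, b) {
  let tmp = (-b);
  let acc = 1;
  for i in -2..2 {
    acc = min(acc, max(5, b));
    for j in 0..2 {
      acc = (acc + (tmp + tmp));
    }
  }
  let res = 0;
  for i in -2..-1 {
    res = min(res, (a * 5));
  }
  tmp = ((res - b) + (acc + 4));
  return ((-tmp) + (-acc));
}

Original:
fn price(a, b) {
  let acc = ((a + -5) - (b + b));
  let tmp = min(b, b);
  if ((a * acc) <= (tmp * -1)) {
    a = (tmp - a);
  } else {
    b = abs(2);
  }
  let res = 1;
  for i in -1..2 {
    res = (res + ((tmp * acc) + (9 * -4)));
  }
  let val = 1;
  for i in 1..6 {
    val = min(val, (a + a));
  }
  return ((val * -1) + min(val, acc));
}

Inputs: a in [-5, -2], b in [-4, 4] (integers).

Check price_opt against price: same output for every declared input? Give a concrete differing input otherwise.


On input a=-5, b=-4, price returns 0 while price_opt returns -25.
verdict: not equivalent; witness: a=-5, b=-4


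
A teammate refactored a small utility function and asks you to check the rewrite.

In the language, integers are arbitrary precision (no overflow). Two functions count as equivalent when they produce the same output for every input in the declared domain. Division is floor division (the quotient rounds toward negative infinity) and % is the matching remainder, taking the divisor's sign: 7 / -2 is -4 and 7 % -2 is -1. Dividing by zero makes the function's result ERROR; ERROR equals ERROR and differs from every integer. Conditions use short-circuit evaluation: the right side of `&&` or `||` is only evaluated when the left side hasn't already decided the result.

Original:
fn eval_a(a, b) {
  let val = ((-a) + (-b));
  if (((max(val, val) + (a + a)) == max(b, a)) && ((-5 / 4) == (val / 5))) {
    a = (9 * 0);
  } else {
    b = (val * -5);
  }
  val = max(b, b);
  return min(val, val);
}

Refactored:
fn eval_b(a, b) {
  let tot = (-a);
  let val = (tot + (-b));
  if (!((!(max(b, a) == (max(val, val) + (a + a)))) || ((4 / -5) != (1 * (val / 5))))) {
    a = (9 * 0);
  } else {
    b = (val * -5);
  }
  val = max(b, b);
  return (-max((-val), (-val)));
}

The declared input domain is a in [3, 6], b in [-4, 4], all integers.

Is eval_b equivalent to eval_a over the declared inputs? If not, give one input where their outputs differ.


Try a=3, b=0.
eval_a: val becomes -3; next (((max(val, val) + (a + a)) == max(b, a)) && ((-5 / 4) == (val / 5))) evaluates to false; next b becomes 15; next val becomes 15; next final value 15
eval_b: tot becomes -3; next val becomes -3; next (!((!(max(b, a) == (max(val, val) + (a + a)))) || ((4 / -5) != (1 * (val / 5))))) evaluates to true; next a becomes 0; next val becomes 0; next final value 0
15 against 0: the behavior changed.
verdict: not equivalent; witness: a=3, b=0


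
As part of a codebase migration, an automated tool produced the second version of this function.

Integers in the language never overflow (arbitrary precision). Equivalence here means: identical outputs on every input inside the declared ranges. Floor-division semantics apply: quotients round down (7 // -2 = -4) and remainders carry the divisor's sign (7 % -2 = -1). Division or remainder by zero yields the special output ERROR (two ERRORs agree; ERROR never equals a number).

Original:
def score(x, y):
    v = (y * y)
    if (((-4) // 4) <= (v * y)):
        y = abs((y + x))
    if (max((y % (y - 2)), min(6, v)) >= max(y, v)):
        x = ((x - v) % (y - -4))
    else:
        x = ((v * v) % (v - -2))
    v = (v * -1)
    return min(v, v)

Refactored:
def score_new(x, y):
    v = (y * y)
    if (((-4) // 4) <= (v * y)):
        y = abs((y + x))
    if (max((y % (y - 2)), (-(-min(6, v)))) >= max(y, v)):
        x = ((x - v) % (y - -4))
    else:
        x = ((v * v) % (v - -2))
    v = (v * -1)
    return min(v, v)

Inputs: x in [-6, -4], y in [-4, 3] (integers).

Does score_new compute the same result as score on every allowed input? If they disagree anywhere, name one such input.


Behavior is preserved: although same computation, different form, the outputs never diverge.
As a probe, take x=-4, y=1: score runs v := 1 | (((-4) // 4) <= (v * y)): true | y := 3 | (max((y % (y - 2)), min(6, v)) >= max(y, v)): false | x := 1 | v := -1 | result -1; score_new runs v := 1 | (((-4) // 4) <= (v * y)): true | y := 3 | (max((y % (y - 2)), (-(-min(6, v)))) >= max(y, v)): false | x := 1 | v := -1 | result -1; both end at -1.
Sweeping the whole domain (24 inputs) finds no disagreement.
verdict: equivalent


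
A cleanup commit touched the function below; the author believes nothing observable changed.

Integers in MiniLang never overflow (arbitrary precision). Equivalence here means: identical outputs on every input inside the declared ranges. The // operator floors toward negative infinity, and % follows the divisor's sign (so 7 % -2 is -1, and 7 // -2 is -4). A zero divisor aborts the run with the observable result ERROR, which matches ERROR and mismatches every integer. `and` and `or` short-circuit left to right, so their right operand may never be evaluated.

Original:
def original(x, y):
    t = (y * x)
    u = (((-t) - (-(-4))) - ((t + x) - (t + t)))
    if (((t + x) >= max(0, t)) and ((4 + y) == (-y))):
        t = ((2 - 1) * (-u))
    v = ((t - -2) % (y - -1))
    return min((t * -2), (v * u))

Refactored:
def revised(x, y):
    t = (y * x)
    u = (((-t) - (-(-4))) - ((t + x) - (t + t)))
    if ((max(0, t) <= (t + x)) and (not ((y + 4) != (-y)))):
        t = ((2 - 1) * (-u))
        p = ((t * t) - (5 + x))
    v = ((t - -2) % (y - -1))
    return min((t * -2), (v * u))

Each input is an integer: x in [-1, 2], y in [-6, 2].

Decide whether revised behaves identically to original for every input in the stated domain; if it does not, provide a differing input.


Equivalent. A substantive addition is an assignment to `p` whose value nothing reads; no result depends on it.
An exhaustive pass over the 36 declared inputs shows identical outputs.
Tracing x=2, y=2: original: t = 4; u = -6; (((t + x) >= max(0, t)) and ((4 + y) == (-y))) -> false; v = 0; return -8 | revised: t = 4; u = -6; ((max(0, t) <= (t + x)) and (not ((y + 4) != (-y)))) -> false; v = 0; return -8 — matching result -8.
verdict: equivalent


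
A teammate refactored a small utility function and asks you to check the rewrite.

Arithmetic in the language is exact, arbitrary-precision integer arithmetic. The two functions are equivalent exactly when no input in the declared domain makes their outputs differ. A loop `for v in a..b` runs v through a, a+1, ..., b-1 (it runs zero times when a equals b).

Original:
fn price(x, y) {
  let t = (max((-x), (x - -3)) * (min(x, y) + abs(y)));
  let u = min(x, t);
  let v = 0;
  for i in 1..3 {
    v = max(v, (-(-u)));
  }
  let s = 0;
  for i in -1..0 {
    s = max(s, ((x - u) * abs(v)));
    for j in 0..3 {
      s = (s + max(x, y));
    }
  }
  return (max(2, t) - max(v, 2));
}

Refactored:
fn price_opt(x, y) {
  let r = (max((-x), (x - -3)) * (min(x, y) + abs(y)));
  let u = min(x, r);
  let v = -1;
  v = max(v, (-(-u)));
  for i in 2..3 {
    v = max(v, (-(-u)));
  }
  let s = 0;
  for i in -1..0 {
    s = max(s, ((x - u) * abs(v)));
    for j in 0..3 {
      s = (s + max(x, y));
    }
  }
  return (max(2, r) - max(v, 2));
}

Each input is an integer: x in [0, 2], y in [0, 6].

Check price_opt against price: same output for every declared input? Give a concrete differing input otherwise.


The suspicious edit (`0` became `-1`) never changes the result for any input inside the declared domain.
One worked example (x=0, y=0) — price: t := 0 | u := 0 | v := 0 | iter i=1: | v := 0 | iter i=2: | v := 0 | s := 0 | iter i=-1: | s := 0 | iter j=0: | s := 0 | iter j=1: | s := 0 | iter j=2: | s := 0 | result 0; price_opt: r := 0 | u := 0 | v := -1 | v := 0 | iter i=2: | v := 0 | s := 0 | iter i=-1: | s := 0 | iter j=0: | s := 0 | iter j=1: | s := 0 | iter j=2: | s := 0 | result 0; agreement on 0.
Across all 21 domain points the two functions coincide.
verdict: equivalent


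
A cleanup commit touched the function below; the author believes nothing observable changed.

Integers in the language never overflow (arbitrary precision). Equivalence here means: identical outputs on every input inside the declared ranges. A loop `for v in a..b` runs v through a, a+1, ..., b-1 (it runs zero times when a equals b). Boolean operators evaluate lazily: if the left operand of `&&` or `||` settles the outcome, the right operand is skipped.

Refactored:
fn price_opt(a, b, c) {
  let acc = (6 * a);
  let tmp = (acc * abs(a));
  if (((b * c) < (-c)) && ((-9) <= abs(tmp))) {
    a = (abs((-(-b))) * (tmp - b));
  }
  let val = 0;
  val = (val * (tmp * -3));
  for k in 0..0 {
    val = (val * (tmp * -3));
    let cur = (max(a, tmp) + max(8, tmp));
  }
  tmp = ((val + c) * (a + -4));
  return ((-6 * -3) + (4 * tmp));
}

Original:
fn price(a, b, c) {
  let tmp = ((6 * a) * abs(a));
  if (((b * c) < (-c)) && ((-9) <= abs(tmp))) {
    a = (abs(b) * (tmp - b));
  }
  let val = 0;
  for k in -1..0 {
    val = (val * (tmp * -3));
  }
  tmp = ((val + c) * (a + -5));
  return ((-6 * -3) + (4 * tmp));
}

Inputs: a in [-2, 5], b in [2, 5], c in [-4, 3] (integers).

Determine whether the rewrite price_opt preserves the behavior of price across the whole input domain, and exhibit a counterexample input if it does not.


Take a=-2, b=2, c=-4.
price: tmp=-24, then (((b * c) < (-c)) && ((-9) <= abs(tmp))) is true, then a=-52, then val=0, then (k=-1), then val=0, then tmp=228, then returns 930
price_opt: acc=-12, then tmp=-24, then (((b * c) < (-c)) && ((-9) <= abs(tmp))) is true, then a=-52, then val=0, then val=0, then the loop over k runs zero times, then tmp=224, then returns 914
930 != 914, so the rewrite changes behavior.
verdict: not equivalent; witness: a=-2, b=2, c=-4


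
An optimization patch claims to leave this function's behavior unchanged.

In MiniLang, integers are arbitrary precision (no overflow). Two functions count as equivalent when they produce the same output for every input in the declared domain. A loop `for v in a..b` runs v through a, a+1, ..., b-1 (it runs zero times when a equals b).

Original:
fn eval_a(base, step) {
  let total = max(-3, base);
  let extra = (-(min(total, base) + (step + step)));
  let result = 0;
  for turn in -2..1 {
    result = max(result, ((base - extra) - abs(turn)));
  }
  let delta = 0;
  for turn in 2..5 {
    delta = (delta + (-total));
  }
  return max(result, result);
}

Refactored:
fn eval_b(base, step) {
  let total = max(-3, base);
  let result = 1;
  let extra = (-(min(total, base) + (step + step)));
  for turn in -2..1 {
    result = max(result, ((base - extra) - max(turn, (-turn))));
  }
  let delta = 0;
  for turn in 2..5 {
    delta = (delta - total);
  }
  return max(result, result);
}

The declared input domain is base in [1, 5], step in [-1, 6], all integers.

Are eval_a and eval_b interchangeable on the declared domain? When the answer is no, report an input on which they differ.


Take base=1, step=-1.
eval_a: total=1, then extra=1, then result=0, then (turn=-2), then result=0, then (turn=-1), then result=0, then (turn=0), then result=0, then delta=0, then (turn=2), then delta=-1, then (turn=3), then delta=-2, then (turn=4), then delta=-3, then returns 0
eval_b: total=1, then result=1, then extra=1, then (turn=-2), then result=1, then (turn=-1), then result=1, then (turn=0), then result=1, then delta=0, then (turn=2), then delta=-1, then (turn=3), then delta=-2, then (turn=4), then delta=-3, then returns 1
0 vs 1 — the two versions disagree here.
verdict: not equivalent; witness: base=1, step=-1


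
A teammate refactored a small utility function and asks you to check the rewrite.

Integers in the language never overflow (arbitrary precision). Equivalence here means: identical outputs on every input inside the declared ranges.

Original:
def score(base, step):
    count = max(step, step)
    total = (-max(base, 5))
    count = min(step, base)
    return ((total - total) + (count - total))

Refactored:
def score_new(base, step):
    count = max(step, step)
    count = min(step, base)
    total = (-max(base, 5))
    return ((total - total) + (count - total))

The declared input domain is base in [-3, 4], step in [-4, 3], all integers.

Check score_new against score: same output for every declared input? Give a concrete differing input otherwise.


Equivalent — the differences include same computation, different form, yet no declared input distinguishes the two.
One worked example (base=-3, step=-1) — score: count = -1; total = -5; count = -3; return 2; score_new: count = -1; count = -3; total = -5; return 2; agreement on 2.
Across all 64 domain points the two functions coincide.
verdict: equivalent


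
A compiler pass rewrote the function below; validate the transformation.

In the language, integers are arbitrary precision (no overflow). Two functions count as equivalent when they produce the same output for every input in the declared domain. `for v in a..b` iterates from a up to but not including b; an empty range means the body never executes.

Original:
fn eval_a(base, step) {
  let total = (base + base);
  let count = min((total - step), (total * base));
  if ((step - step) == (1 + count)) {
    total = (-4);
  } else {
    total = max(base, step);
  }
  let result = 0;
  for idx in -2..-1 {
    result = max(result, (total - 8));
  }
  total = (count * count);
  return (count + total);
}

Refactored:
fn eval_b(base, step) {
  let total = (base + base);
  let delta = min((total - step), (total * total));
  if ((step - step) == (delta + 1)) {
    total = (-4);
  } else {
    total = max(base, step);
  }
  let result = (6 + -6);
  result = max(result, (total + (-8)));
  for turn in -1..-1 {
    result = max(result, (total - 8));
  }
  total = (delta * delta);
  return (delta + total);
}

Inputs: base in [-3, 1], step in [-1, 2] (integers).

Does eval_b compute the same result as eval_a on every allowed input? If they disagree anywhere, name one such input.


The rewrite breaks on base=1, step=-1, where the results are 6 and 12.
eval_a: total=2, then count=2, then ((step - step) == (1 + count)) is false, then total=1, then result=0, then (idx=-2), then result=0, then total=4, then returns 6
eval_b: total=2, then delta=3, then ((step - step) == (delta + 1)) is false, then total=1, then result=0, then result=0, then the loop over turn runs zero times, then total=9, then returns 12
verdict: not equivalent; witness: base=1, step=-1


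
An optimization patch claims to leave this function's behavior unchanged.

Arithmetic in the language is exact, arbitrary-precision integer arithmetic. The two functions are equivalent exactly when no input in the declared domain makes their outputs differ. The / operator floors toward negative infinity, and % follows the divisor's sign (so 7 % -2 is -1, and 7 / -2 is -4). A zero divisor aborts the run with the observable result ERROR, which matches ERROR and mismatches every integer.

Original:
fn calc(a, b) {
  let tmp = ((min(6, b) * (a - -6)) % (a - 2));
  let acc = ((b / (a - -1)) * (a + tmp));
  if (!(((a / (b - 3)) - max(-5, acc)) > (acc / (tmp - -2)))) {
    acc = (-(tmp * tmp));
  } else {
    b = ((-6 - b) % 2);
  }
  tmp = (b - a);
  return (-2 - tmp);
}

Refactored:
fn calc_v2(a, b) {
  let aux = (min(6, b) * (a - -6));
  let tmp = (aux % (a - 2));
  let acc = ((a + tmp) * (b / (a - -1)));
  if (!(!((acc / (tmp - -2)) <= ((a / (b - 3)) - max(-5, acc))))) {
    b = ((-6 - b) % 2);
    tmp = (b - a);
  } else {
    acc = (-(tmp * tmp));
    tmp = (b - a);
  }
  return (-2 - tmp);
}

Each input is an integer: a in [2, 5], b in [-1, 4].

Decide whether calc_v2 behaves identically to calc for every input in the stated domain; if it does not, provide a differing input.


Equivalent. There is a behavioral-looking edit here, yet the outcome never shifts on this domain.
Checked all 24 inputs in the declared domain: the outputs agree on every one.
As a probe, take a=5, b=3: calc runs tmp becomes 0; next acc becomes 0; next hits division by zero so the output is ERROR; calc_v2 runs aux becomes 33; next tmp becomes 0; next acc becomes 0; next hits division by zero so the output is ERROR; both end at ERROR.
verdict: equivalent


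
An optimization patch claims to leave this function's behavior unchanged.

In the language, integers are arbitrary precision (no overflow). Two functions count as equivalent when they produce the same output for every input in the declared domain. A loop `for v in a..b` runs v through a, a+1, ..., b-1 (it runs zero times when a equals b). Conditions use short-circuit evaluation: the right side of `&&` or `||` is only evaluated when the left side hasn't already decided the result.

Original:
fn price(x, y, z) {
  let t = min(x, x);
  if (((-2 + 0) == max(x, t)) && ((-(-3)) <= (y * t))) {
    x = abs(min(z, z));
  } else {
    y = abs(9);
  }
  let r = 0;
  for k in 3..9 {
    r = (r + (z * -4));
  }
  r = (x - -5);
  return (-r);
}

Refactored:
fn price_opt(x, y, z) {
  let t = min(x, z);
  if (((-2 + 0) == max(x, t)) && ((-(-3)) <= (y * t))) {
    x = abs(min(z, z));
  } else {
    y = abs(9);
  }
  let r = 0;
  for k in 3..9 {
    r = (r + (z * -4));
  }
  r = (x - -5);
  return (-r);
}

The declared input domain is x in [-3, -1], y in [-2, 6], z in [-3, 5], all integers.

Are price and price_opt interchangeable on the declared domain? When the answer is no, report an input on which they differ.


Evaluate both at x=-2, y=-1, z=-3.
price: t becomes -2; next (((-2 + 0) == max(x, t)) && ((-(-3)) <= (y * t))) evaluates to false; next y becomes 9; next r becomes 0; next at k=3:; next r becomes 12; next at k=4:; next r becomes 24; next at k=5:; next r becomes 36; next at k=6:; next r becomes 48; next at k=7:; next r becomes 60; next at k=8:; next r becomes 72; next r becomes 3; next final value -3
price_opt: t becomes -3; next (((-2 + 0) == max(x, t)) && ((-(-3)) <= (y * t))) evaluates to true; next x becomes 3; next r becomes 0; next at k=3:; next r becomes 12; next at k=4:; next r becomes 24; next at k=5:; next r becomes 36; next at k=6:; next r becomes 48; next at k=7:; next r becomes 60; next at k=8:; next r becomes 72; next r becomes 8; next final value -8
-3 against -8: the behavior changed.
verdict: not equivalent; witness: x=-2, y=-1, z=-3


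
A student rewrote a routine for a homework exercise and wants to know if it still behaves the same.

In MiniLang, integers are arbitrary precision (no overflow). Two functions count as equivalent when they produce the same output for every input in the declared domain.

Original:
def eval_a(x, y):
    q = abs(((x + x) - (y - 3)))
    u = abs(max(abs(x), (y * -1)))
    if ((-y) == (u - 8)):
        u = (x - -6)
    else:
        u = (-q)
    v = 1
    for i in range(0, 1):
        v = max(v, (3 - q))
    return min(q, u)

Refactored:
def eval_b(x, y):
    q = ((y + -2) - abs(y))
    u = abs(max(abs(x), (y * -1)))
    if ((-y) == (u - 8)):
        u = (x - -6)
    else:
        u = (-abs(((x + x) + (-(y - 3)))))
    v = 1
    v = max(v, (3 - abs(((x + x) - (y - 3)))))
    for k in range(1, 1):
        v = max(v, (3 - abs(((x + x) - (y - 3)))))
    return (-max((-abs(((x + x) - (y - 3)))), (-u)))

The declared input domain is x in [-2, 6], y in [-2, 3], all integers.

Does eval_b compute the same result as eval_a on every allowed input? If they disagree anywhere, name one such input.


The two are interchangeable: loop structure differs, constant usage differs, statement counts differ, min/max/abs usage differs, local variable names differ, arithmetic usage differs, and every declared input agrees.
Tracing x=-2, y=-2: eval_a: q = 1; u = 2; ((-y) == (u - 8)) -> false; u = -1; v = 1; [i=0]; v = 2; return -1 | eval_b: q = -6; u = 2; ((-y) == (u - 8)) -> false; u = -1; v = 1; v = 2; the k loop: no iterations; return -1 — matching result -1.
Checked all 54 inputs in the declared domain: the outputs agree on every one.
verdict: equivalent


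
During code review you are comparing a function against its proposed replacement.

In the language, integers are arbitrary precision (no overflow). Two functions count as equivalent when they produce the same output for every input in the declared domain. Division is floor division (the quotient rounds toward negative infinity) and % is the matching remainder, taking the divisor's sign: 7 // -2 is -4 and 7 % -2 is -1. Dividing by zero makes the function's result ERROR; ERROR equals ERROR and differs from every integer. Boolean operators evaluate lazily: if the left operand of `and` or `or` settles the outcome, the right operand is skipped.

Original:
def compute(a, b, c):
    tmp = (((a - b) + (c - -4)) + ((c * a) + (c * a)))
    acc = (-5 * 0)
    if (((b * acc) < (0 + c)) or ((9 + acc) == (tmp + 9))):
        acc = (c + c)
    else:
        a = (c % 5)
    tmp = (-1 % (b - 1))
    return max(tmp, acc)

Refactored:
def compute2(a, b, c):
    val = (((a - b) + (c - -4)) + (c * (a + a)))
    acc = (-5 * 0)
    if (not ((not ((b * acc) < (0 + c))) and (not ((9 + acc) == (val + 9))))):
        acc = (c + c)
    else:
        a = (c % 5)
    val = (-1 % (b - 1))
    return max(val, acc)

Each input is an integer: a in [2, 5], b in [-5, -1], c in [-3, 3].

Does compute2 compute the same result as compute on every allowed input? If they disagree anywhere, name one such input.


Behavior is preserved: although local variable names differ, plus boolean connective usage differs, plus arithmetic usage differs, the outputs never diverge.
Tracing a=4, b=-1, c=-3: compute: tmp = -18; acc = 0; (((b * acc) < (0 + c)) or ((9 + acc) == (tmp + 9))) -> false; a = 2; tmp = -1; return 0 | compute2: val = -18; acc = 0; (not ((not ((b * acc) < (0 + c))) and (not ((9 + acc) == (val + 9))))) -> false; a = 2; val = -1; return 0 — matching result 0.
Across all 140 domain points the two functions coincide.
verdict: equivalent


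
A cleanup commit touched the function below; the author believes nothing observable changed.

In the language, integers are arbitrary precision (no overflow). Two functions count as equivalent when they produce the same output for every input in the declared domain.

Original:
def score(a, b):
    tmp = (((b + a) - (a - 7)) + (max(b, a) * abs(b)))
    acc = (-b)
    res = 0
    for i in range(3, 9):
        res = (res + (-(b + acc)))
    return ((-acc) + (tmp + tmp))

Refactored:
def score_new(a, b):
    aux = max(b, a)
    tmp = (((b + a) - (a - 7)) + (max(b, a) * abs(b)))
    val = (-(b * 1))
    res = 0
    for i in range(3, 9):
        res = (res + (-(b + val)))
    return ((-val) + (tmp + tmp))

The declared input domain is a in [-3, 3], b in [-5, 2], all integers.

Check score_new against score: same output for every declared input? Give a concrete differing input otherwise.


Behavior is preserved: although statement counts differ; and constant usage differs; and arithmetic usage differs; and local variable names differ; and min/max/abs usage differs, the outputs never diverge.
One worked example (a=-3, b=-2) — score: tmp becomes 1; next acc becomes 2; next res becomes 0; next at i=3:; next res becomes 0; next at i=4:; next res becomes 0; next at i=5:; next res becomes 0; next at i=6:; next res becomes 0; next at i=7:; next res becomes 0; next at i=8:; next res becomes 0; next final value 0; score_new: aux becomes -2; next tmp becomes 1; next val becomes 2; next res becomes 0; next at i=3:; next res becomes 0; next at i=4:; next res becomes 0; next at i=5:; next res becomes 0; next at i=6:; next res becomes 0; next at i=7:; next res becomes 0; next at i=8:; next res becomes 0; next final value 0; agreement on 0.
Across all 56 domain points the two functions coincide.
verdict: equivalent


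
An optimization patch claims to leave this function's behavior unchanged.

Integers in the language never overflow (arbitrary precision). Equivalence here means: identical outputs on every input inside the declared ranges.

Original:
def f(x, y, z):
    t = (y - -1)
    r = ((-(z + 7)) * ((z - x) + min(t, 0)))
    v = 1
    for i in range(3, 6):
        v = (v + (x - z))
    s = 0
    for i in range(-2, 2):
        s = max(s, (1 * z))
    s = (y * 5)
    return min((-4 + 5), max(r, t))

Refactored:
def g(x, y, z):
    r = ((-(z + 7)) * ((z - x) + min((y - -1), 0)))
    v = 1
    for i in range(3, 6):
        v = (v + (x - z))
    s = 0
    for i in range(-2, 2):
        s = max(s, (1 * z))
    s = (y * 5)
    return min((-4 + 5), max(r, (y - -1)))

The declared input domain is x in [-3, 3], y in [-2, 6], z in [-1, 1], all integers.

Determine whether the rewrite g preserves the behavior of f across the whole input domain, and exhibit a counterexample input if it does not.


This is a faithful refactor — constant usage differs, and statement counts differ, and arithmetic usage differs, and local variable names differ, but the computed results match everywhere.
Spot check at x=3, y=1, z=1 — f: t=2, then r=16, then v=1, then (i=3), then v=3, then (i=4), then v=5, then (i=5), then v=7, then s=0, then (i=-2), then s=1, then (i=-1), then s=1, then (i=0), then s=1, then (i=1), then s=1, then s=5, then returns 1. g: r=16, then v=1, then (i=3), then v=3, then (i=4), then v=5, then (i=5), then v=7, then s=0, then (i=-2), then s=1, then (i=-1), then s=1, then (i=0), then s=1, then (i=1), then s=1, then s=5, then returns 1. Both give 1.
Checked all 189 inputs in the declared domain: the outputs agree on every one.
verdict: equivalent


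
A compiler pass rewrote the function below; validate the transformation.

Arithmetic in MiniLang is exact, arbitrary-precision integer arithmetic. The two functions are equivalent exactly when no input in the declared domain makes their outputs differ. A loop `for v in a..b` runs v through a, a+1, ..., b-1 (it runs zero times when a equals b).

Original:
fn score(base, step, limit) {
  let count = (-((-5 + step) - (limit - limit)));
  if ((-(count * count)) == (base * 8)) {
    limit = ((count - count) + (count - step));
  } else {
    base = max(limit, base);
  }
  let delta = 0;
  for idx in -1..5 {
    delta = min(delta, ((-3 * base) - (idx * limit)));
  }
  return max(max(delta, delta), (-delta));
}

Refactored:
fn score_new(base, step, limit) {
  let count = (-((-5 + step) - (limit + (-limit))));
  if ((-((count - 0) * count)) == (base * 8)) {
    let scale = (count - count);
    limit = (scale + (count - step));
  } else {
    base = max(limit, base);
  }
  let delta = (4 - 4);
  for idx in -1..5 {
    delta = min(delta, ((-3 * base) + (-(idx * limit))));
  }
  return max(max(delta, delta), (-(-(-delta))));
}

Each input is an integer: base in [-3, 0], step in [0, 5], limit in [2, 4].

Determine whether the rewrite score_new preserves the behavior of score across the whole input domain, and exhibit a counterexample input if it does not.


Although constant usage differs; also arithmetic usage differs; also local variable names differ; also statement counts differ, 72/72 inputs agree.
verdict: equivalent


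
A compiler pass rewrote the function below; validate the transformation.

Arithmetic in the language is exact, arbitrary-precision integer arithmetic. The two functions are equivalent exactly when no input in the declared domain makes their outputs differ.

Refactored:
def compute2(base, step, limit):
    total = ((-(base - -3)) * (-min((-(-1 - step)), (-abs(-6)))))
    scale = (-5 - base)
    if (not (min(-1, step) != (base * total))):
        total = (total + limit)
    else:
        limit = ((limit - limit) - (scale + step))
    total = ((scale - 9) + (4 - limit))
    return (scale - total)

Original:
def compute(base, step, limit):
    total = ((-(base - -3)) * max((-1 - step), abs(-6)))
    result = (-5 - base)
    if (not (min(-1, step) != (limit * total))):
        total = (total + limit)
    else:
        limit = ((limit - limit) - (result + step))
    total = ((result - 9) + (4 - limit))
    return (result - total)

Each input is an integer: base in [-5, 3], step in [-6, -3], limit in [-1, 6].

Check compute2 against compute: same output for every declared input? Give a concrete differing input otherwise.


Try base=-4, step=-6, limit=-1.
compute: total becomes 6; next result becomes -1; next (not (min(-1, step) != (limit * total))) evaluates to true; next total becomes 5; next total becomes -5; next final value 4
compute2: total becomes 6; next scale becomes -1; next (not (min(-1, step) != (base * total))) evaluates to false; next limit becomes 7; next total becomes -13; next final value 12
4 and 12 differ, so these are not the same function on this domain.
verdict: not equivalent; witness: base=-4, step=-6, limit=-1


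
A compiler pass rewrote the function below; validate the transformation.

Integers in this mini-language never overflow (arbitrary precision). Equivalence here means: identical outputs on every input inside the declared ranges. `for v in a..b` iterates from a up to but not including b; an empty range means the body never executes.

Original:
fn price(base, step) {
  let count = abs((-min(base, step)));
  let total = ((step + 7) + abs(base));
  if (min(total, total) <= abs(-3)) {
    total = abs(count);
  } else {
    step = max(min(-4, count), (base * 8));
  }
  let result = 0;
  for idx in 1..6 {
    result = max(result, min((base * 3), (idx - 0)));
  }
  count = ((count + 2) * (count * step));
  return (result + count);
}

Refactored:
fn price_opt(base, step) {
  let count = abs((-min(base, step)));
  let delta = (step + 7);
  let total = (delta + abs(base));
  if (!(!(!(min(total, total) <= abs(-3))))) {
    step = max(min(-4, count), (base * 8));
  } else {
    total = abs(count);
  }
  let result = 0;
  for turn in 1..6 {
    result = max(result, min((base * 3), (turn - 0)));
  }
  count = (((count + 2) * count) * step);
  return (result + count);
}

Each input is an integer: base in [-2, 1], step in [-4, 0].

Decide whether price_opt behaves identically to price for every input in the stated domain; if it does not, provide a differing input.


The two are interchangeable: statement counts differ, and local variable names differ, and boolean connective usage differs, and every declared input agrees.
Tracing base=0, step=-4: price: count := 4 | total := 3 | (min(total, total) <= abs(-3)): true | total := 4 | result := 0 | iter idx=1: | result := 0 | iter idx=2: | result := 0 | iter idx=3: | result := 0 | iter idx=4: | result := 0 | iter idx=5: | result := 0 | count := -96 | result -96 | price_opt: count := 4 | delta := 3 | total := 3 | (!(!(!(min(total, total) <= abs(-3))))): false | total := 4 | result := 0 | iter turn=1: | result := 0 | iter turn=2: | result := 0 | iter turn=3: | result := 0 | iter turn=4: | result := 0 | iter turn=5: | result := 0 | count := -96 | result -96 — matching result -96.
Checked all 20 inputs in the declared domain: the outputs agree on every one.
verdict: equivalent


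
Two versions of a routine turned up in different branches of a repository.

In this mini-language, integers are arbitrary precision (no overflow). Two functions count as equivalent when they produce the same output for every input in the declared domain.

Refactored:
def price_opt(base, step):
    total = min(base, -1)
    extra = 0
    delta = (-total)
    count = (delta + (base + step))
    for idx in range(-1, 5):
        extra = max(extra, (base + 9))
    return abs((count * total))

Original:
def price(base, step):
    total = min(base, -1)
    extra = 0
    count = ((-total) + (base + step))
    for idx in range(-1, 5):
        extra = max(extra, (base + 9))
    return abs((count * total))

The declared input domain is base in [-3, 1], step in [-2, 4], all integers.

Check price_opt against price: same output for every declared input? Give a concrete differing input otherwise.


The two are interchangeable: statement counts differ, plus local variable names differ, and every declared input agrees.
Spot check at base=-3, step=0 — price: total := -3 | extra := 0 | count := 0 | iter idx=-1: | extra := 6 | iter idx=0: | extra := 6 | iter idx=1: | extra := 6 | iter idx=2: | extra := 6 | iter idx=3: | extra := 6 | iter idx=4: | extra := 6 | result 0. price_opt: total := -3 | extra := 0 | delta := 3 | count := 0 | iter idx=-1: | extra := 6 | iter idx=0: | extra := 6 | iter idx=1: | extra := 6 | iter idx=2: | extra := 6 | iter idx=3: | extra := 6 | iter idx=4: | extra := 6 | result 0. Both give 0.
Checked all 35 inputs in the declared domain: the outputs agree on every one.
verdict: equivalent


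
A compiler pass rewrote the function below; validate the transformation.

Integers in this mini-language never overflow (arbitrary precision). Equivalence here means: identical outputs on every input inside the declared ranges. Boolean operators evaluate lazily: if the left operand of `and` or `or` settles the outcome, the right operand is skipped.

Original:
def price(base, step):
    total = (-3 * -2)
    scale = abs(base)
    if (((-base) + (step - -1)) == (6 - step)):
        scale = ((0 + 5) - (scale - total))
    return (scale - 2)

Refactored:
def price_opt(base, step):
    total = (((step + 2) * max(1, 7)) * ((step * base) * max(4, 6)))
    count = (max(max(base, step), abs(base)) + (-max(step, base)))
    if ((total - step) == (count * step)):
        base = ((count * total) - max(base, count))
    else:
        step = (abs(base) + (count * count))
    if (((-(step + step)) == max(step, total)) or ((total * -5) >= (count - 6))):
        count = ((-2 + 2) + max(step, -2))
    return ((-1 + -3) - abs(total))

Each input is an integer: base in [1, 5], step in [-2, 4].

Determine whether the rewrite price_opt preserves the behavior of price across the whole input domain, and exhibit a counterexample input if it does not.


There is a counterexample at base=1, step=-2: -1 on one side, -4 on the other.
price: total becomes 6; next scale becomes 1; next (((-base) + (step - -1)) == (6 - step)) evaluates to false; next final value -1
price_opt: total becomes 0; next count becomes 0; next ((total - step) == (count * step)) evaluates to false; next step becomes 1; next (((-(step + step)) == max(step, total)) or ((total * -5) >= (count - 6))) evaluates to true; next count becomes 1; next final value -4
verdict: not equivalent; witness: base=1, step=-2


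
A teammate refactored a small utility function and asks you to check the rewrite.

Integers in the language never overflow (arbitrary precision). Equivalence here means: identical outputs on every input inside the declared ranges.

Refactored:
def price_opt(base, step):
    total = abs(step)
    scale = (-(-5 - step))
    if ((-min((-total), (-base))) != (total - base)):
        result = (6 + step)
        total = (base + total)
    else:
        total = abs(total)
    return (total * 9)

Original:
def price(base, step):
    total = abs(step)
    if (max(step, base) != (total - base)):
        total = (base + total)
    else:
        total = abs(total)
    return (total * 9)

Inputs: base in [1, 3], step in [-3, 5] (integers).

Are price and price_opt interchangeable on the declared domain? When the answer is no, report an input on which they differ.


There is a counterexample at base=1, step=-2: 18 on one side, 27 on the other.
price: total=2, then (max(step, base) != (total - base)) is false, then total=2, then returns 18
price_opt: total=2, then scale=3, then ((-min((-total), (-base))) != (total - base)) is true, then result=4, then total=3, then returns 27
verdict: not equivalent; witness: base=1, step=-2


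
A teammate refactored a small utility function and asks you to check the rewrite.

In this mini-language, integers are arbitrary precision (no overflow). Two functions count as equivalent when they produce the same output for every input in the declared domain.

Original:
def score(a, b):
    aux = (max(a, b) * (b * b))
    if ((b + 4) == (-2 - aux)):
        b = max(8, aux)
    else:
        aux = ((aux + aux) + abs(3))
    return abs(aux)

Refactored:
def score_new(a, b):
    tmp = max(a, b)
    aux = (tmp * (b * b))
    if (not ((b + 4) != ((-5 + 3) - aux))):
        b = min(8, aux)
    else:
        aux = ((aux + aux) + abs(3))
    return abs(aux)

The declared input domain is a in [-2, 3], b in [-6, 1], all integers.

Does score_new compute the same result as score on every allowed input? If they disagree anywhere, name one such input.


Equivalent. The edit looks behavioral (`max(8, aux)` became `min(8, aux)`), but over these ranges it never changes the outcome.
Every one of the 48 inputs gives matching results.
One worked example (a=0, b=1) — score: aux=1, then ((b + 4) == (-2 - aux)) is false, then aux=5, then returns 5; score_new: tmp=1, then aux=1, then (not ((b + 4) != ((-5 + 3) - aux))) is false, then aux=5, then returns 5; agreement on 5.
verdict: equivalent


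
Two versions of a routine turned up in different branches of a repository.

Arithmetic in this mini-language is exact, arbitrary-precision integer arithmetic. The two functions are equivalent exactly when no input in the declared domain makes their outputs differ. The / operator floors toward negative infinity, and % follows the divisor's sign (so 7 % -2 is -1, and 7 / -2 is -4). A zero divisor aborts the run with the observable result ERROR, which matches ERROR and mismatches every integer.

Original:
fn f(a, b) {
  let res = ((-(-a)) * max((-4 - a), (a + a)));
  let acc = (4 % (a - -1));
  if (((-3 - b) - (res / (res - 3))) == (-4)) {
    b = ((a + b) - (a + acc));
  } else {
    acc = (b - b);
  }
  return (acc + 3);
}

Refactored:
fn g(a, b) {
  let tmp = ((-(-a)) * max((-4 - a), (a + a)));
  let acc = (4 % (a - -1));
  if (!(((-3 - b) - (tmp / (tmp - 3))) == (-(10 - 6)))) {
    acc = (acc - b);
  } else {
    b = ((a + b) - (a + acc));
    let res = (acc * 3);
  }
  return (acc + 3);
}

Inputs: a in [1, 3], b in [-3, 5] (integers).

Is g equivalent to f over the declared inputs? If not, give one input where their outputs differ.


Run the pair on a=1, b=-3.
f: res=2, then acc=0, then (((-3 - b) - (res / (res - 3))) == (-4)) is false, then acc=0, then returns 3
g: tmp=2, then acc=0, then (!(((-3 - b) - (tmp / (tmp - 3))) == (-(10 - 6)))) is true, then acc=3, then returns 6
3 against 6: the behavior changed.
verdict: not equivalent; witness: a=1, b=-3


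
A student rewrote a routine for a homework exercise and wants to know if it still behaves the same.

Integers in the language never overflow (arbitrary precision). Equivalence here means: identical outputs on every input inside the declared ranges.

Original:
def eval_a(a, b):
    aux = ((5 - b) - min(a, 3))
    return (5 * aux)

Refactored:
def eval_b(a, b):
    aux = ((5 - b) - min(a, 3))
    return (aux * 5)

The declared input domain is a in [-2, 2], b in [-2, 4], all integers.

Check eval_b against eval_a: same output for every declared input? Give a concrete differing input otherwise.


Comparing the listings, the differences include: same computation, different form.
Spot check at a=1, b=1 — eval_a: aux := 3 | result 15. eval_b: aux := 3 | result 15. Both give 15.
Sweeping the whole domain (35 inputs) finds no disagreement.
verdict: equivalent
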